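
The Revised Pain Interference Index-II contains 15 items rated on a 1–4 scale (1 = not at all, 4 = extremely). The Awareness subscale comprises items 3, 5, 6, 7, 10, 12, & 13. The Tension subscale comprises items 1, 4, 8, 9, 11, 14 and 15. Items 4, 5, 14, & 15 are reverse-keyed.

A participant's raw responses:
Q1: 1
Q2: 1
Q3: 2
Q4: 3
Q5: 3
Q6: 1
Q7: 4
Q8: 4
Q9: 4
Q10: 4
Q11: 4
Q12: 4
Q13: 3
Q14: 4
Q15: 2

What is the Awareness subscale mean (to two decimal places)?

Awareness items: 3, 5, 6, 7, 10, 12, 13.
Of these, item 5 is reverse-keyed; on a 1–4 scale, reversed = 5 − raw.
  item 3: 2
  item 5: 5 − 3 = 2
  item 6: 1
  item 7: 4
  item 10: 4
  item 12: 4
  item 13: 3
Sum = 2 + 2 + 1 + 4 + 4 + 4 + 3 = 20
Mean = 20 / 7 = 2.86

2.86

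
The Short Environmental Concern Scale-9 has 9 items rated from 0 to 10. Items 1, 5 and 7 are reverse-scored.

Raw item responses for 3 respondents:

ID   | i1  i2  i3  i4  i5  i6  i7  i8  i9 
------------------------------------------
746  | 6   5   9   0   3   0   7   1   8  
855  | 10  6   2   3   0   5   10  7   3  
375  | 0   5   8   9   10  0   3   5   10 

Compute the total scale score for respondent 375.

Respondent 375 raw: 0, 5, 8, 9, 10, 0, 3, 5, 10.
Reverse-coded (on a 0–10 scale, reversed = 10 − raw):
  item 1: 10 − 0 = 10
  item 2: 5
  item 3: 8
  item 4: 9
  item 5: 10 − 10 = 0
  item 6: 0
  item 7: 10 − 3 = 7
  item 8: 5
  item 9: 10
Sum = 10 + 5 + 8 + 9 + 0 + 0 + 7 + 5 + 10 = 54

54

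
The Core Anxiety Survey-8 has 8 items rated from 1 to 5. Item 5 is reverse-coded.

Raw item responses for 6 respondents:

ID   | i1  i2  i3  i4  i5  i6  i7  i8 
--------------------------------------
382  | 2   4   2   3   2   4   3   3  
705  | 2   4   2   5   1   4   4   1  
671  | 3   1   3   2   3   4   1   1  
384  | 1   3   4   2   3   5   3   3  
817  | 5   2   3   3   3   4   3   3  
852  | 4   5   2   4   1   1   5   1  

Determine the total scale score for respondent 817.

Respondent 817 raw: 5, 2, 3, 3, 3, 4, 3, 3.
Reverse-coded (on a 1–5 scale, reversed = 6 − raw):
  item 1: 5
  item 2: 2
  item 3: 3
  item 4: 3
  item 5: 6 − 3 = 3
  item 6: 4
  item 7: 3
  item 8: 3
Sum = 5 + 2 + 3 + 3 + 3 + 4 + 3 + 3 = 26

26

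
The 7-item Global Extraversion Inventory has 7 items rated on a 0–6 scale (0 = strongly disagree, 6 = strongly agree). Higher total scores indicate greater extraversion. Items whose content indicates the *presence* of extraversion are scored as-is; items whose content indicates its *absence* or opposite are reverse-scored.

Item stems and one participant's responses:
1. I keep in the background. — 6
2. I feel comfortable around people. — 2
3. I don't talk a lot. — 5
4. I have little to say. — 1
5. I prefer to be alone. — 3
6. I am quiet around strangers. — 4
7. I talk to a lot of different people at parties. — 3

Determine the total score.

Items 1, 3, 4, 5, 6 describe the absence/opposite of extraversion → reverse-score.
on a 0–6 scale, reversed = 6 − raw.
  item 1: 6 − 6 = 0
  item 2: 2
  item 3: 6 − 5 = 1
  item 4: 6 − 1 = 5
  item 5: 6 − 3 = 3
  item 6: 6 − 4 = 2
  item 7: 3
Total = 0 + 2 + 1 + 5 + 3 + 2 + 3 = 16

16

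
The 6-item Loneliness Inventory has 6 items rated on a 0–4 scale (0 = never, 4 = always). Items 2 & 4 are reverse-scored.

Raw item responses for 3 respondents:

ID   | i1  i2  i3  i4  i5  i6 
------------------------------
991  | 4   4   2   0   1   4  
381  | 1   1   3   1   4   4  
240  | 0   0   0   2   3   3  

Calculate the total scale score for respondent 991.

15

Respondent 991 raw: 4, 4, 2, 0, 1, 4.
Reverse-coded (reversed = (0+4) − raw = 4 − raw):
  item 1: 4
  item 2: 4 − 4 = 0
  item 3: 2
  item 4: 4 − 0 = 4
  item 5: 1
  item 6: 4
Sum = 4 + 0 + 2 + 4 + 1 + 4 = 15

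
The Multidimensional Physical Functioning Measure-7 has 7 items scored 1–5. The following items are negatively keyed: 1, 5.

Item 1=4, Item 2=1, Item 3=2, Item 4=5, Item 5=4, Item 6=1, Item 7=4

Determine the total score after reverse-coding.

17

Reversing items 1 and 5 with 6 − raw:
Total = (6−4) + 1 + 2 + 5 + (6−4) + 1 + 4
      = 2 + 1 + 2 + 5 + 2 + 1 + 4 = 17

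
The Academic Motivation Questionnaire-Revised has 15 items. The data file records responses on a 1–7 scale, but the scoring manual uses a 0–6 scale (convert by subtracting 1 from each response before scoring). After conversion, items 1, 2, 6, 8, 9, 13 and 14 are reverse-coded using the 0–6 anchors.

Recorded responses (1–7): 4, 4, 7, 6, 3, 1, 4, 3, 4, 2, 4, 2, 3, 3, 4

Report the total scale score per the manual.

Convert to 0–6: 3, 3, 6, 5, 2, 0, 3, 2, 3, 1, 3, 1, 2, 2, 3
Reverse-coded (on a 0–6 scale, reversed = 6 − raw):
  item 1: 6 − 3 = 3
  item 2: 6 − 3 = 3
  item 6: 6 − 0 = 6
  item 8: 6 − 2 = 4
  item 9: 6 − 3 = 3
  item 13: 6 − 2 = 4
  item 14: 6 − 2 = 4
Scored: 3, 3, 6, 5, 2, 6, 3, 4, 3, 1, 3, 1, 4, 4, 3
Total = 51

51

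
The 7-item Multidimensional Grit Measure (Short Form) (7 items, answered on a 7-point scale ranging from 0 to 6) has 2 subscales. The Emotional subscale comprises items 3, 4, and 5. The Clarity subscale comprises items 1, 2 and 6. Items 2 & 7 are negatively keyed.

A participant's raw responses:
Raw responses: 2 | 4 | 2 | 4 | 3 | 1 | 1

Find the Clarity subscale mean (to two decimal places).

1.67

Clarity items: 1, 2, 6.
Of these, item 2 is negatively keyed; reverse-coded value = 6 − response.
  item 1: 2
  item 2: 6 − 4 = 2
  item 6: 1
Sum = 2 + 2 + 1 = 5
Mean = 5 / 3 = 1.67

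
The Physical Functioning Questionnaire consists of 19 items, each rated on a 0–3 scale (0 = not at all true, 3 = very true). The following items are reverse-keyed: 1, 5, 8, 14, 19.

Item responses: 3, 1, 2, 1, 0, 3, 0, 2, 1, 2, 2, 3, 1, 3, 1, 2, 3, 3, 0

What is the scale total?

Raw sum = 33. Reverse-keyed items: 1, 5, 8, 14, 19; their raw sum = 8.
Each reversal replaces raw with 3 − raw, changing the total by 3 − 2·raw per item.
Total = 33 + 5·3 − 2·8 = 33 + 15 − 16 = 32

32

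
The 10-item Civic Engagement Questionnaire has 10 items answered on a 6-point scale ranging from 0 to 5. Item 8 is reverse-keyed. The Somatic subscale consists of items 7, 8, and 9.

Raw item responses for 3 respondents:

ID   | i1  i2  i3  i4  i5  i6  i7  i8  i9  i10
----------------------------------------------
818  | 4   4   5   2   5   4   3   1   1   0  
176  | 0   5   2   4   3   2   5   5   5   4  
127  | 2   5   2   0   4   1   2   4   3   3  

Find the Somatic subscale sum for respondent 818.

8

Respondent 818 raw: 4, 4, 5, 2, 5, 4, 3, 1, 1, 0.
Somatic items: 7, 8, 9.
Reverse-coded (on a 0–5 scale, reversed = 5 − raw):
  item 7: 3
  item 8: 5 − 1 = 4
  item 9: 1
Sum = 3 + 4 + 1 = 8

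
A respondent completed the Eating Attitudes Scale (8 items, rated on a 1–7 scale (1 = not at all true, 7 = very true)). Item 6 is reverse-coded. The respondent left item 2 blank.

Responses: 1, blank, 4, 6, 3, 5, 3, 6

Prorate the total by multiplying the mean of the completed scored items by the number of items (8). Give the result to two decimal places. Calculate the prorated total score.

29.71

Reverse-coded (reversed = (1+7) − raw = 8 − raw):
  item 6: 8 − 5 = 3
Completed scored items (7 of 8): 1, 4, 6, 3, 3, 3, 6; sum = 26.
Person mean = 26 / 7 ≈ 3.7143
Prorated total = (26 / 7) × 8 = 29.71 (to 2 dp)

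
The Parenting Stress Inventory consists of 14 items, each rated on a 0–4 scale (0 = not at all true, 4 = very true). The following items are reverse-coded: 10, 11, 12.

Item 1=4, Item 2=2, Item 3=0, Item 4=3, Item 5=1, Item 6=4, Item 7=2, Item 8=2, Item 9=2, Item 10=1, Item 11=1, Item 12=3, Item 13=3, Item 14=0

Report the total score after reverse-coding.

30

Raw sum = 28. Reverse-coded items: 10, 11, 12; their raw sum = 5.
Each reversal replaces raw with 4 − raw, changing the total by 4 − 2·raw per item.
Total = 28 + 3·4 − 2·5 = 28 + 12 − 10 = 30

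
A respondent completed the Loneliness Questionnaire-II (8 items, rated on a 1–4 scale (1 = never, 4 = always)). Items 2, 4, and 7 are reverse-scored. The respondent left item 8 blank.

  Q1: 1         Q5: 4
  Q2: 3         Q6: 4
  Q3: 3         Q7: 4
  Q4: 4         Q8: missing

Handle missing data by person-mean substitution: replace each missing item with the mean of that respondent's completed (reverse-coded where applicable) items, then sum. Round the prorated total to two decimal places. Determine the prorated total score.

18.29

Reverse-coded (reversed = (1+4) − raw = 5 − raw):
  item 2: 5 − 3 = 2
  item 4: 5 − 4 = 1
  item 7: 5 − 4 = 1
Completed scored items (7 of 8): 1, 2, 3, 1, 4, 4, 1; sum = 16.
Person mean = 16 / 7 ≈ 2.2857
Prorated total = (16 / 7) × 8 = 18.29 (to 2 dp)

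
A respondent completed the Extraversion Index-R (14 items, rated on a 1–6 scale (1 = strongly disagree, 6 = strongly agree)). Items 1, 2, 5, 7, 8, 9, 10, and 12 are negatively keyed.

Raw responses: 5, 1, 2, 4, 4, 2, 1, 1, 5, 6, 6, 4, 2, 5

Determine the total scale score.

Reversing items 1, 2, 5, 7, 8, 9, 10, and 12 with 7 − raw:
Total = (7−5) + (7−1) + 2 + 4 + (7−4) + 2 + (7−1) + (7−1) + (7−5) + (7−6) + 6 + (7−4) + 2 + 5
      = 2 + 6 + 2 + 4 + 3 + 2 + 6 + 6 + 2 + 1 + 6 + 3 + 2 + 5 = 50

50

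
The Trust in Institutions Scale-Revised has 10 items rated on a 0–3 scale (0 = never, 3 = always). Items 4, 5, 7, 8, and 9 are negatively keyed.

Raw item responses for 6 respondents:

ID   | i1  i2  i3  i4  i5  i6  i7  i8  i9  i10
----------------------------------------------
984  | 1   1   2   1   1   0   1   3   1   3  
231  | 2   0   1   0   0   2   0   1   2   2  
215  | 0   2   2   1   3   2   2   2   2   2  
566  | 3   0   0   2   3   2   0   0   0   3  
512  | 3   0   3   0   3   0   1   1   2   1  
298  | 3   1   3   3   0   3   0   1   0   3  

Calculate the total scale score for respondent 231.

19

Respondent 231 raw: 2, 0, 1, 0, 0, 2, 0, 1, 2, 2.
Reverse-coded (reversed = (0+3) − raw = 3 − raw):
  item 1: 2
  item 2: 0
  item 3: 1
  item 4: 3 − 0 = 3
  item 5: 3 − 0 = 3
  item 6: 2
  item 7: 3 − 0 = 3
  item 8: 3 − 1 = 2
  item 9: 3 − 2 = 1
  item 10: 2
Sum = 2 + 0 + 1 + 3 + 3 + 2 + 3 + 2 + 1 + 2 = 19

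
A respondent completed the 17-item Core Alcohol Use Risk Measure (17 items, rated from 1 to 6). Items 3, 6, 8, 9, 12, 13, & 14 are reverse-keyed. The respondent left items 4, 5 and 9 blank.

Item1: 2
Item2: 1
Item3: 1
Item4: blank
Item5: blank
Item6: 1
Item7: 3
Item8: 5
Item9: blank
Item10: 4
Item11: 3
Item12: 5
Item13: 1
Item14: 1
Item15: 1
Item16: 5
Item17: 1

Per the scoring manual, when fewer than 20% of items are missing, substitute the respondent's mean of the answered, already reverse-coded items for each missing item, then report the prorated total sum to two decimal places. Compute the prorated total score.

58.29

Reverse-coded (on a 1–6 scale, reversed = 7 − raw):
  item 3: 7 − 1 = 6
  item 6: 7 − 1 = 6
  item 8: 7 − 5 = 2
  item 12: 7 − 5 = 2
  item 13: 7 − 1 = 6
  item 14: 7 − 1 = 6
Completed scored items (14 of 17): 2, 1, 6, 6, 3, 2, 4, 3, 2, 6, 6, 1, 5, 1; sum = 48.
Person mean = 48 / 14 ≈ 3.4286
Prorated total = (48 / 14) × 17 = 58.29 (to 2 dp)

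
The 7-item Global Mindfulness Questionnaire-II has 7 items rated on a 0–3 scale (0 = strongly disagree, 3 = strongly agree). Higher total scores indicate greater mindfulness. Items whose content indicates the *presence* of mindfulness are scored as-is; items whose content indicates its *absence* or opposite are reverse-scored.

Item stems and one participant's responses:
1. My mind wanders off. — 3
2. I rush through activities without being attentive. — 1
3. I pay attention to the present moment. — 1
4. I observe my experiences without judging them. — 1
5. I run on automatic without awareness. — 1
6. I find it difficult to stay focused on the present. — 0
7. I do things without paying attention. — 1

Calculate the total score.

Items 1, 2, 5, 6, 7 describe the absence/opposite of mindfulness → reverse-score.
reversed = (0+3) − raw = 3 − raw.
  item 1: 3 − 3 = 0
  item 2: 3 − 1 = 2
  item 3: 1
  item 4: 1
  item 5: 3 − 1 = 2
  item 6: 3 − 0 = 3
  item 7: 3 − 1 = 2
Total = 0 + 2 + 1 + 1 + 2 + 3 + 2 = 11

11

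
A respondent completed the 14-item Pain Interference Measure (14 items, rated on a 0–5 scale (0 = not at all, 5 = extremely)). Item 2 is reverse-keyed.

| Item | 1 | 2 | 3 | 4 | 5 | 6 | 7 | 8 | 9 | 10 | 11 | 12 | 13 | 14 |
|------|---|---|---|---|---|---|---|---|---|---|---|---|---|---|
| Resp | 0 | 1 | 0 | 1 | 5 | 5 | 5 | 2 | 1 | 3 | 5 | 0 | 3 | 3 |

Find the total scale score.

Reversing item 2 with 5 − raw:
Total = 0 + (5−1) + 0 + 1 + 5 + 5 + 5 + 2 + 1 + 3 + 5 + 0 + 3 + 3
      = 0 + 4 + 0 + 1 + 5 + 5 + 5 + 2 + 1 + 3 + 5 + 0 + 3 + 3 = 37

37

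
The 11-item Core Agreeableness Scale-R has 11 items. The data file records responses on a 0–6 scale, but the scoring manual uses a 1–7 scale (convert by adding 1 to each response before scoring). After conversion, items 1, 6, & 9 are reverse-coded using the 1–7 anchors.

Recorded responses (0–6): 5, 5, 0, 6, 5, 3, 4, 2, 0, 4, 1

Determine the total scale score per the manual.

Convert to 1–7: 6, 6, 1, 7, 6, 4, 5, 3, 1, 5, 2
Reverse-coded (on a 1–7 scale, reversed = 8 − raw):
  item 1: 8 − 6 = 2
  item 6: 8 − 4 = 4
  item 9: 8 − 1 = 7
Scored: 2, 6, 1, 7, 6, 4, 5, 3, 7, 5, 2
Total = 48

48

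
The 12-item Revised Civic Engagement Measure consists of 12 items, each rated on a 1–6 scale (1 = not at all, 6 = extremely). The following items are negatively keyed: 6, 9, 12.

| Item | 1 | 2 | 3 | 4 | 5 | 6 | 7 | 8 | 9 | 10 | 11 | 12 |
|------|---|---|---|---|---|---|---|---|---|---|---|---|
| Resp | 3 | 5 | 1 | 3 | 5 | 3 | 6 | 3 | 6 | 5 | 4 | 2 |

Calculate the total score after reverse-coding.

Negatively keyed items use 7 − raw:
  item 6: 7 − 3 = 4
  item 9: 7 − 6 = 1
  item 12: 7 − 2 = 5
After reverse-coding: 3, 5, 1, 3, 5, 4, 6, 3, 1, 5, 4, 5
Total = 3 + 5 + 1 + 3 + 5 + 4 + 6 + 3 + 1 + 5 + 4 + 5 = 45

45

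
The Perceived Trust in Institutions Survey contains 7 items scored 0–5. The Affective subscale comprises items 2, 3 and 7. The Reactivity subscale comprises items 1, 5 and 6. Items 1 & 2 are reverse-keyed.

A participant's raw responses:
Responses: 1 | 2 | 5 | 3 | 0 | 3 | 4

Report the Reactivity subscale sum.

Reactivity items: 1, 5, 6.
Of these, item 1 is reverse-keyed; reversed = (0+5) − raw = 5 − raw.
  item 1: 5 − 1 = 4
  item 5: 0
  item 6: 3
Sum = 4 + 0 + 3 = 7

7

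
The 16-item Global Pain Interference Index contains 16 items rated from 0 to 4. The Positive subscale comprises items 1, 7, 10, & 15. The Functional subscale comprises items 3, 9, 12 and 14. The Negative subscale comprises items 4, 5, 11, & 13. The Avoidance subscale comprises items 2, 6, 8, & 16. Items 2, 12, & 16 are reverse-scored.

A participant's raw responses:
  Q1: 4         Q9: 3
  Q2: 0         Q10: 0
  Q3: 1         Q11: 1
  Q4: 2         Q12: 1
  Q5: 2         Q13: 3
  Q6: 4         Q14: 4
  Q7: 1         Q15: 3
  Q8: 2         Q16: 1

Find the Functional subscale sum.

Functional items: 3, 9, 12, 14.
Of these, item 12 is reverse-scored; reversed = (0+4) − raw = 4 − raw.
  item 3: 1
  item 9: 3
  item 12: 4 − 1 = 3
  item 14: 4
Sum = 1 + 3 + 3 + 4 = 11

11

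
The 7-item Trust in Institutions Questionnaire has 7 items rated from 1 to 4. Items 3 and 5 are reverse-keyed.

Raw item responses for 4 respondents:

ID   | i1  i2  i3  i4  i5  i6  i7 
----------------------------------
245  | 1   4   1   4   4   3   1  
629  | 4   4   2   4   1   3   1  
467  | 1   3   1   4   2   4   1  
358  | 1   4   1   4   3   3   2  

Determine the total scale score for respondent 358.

20

Respondent 358 raw: 1, 4, 1, 4, 3, 3, 2.
Reverse-coded (on a 1–4 scale, reversed = 5 − raw):
  item 1: 1
  item 2: 4
  item 3: 5 − 1 = 4
  item 4: 4
  item 5: 5 − 3 = 2
  item 6: 3
  item 7: 2
Sum = 1 + 4 + 4 + 4 + 2 + 3 + 2 = 20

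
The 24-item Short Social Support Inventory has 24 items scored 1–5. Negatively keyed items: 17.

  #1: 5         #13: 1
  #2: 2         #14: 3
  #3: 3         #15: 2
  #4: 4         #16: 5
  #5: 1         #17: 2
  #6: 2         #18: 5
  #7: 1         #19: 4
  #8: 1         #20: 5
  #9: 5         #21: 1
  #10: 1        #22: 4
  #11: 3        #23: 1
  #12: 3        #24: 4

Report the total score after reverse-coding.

70

Apply reverse scoring (reversed = (1+5) − raw = 6 − raw):
  item 17: 6 − 2 = 4
After reverse-coding: 5, 2, 3, 4, 1, 2, 1, 1, 5, 1, 3, 3, 1, 3, 2, 5, 4, 5, 4, 5, 1, 4, 1, 4
Total = 5 + 2 + 3 + 4 + 1 + 2 + 1 + 1 + 5 + 1 + 3 + 3 + 1 + 3 + 2 + 5 + 4 + 5 + 4 + 5 + 1 + 4 + 1 + 4 = 70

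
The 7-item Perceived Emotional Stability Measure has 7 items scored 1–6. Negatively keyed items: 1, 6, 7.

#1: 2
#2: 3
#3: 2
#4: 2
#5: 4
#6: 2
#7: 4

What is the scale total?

24

Reversing items 1, 6, & 7 with 7 − raw:
Total = (7−2) + 3 + 2 + 2 + 4 + (7−2) + (7−4)
      = 5 + 3 + 2 + 2 + 4 + 5 + 3 = 24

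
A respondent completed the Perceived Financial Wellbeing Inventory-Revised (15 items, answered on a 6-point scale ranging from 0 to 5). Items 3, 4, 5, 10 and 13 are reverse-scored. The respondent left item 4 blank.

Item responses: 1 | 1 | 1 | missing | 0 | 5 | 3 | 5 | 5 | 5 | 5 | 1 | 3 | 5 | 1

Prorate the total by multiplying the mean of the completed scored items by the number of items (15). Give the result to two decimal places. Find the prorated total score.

46.07

Reverse-coded (reverse-coded value = 5 − response):
  item 3: 5 − 1 = 4
  item 5: 5 − 0 = 5
  item 10: 5 − 5 = 0
  item 13: 5 − 3 = 2
Completed scored items (14 of 15): 1, 1, 4, 5, 5, 3, 5, 5, 0, 5, 1, 2, 5, 1; sum = 43.
Person mean = 43 / 14 ≈ 3.0714
Prorated total = (43 / 14) × 15 = 46.07 (to 2 dp)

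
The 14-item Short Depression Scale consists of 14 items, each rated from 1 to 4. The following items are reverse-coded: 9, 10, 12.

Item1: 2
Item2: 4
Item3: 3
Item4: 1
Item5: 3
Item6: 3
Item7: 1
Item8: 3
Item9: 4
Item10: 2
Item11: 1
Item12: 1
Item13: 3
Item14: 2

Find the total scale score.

34

Reverse-coded items (reversed = (1+4) − raw = 5 − raw):
  item 9: 5 − 4 = 1
  item 10: 5 − 2 = 3
  item 12: 5 − 1 = 4
After reverse-coding: 2, 4, 3, 1, 3, 3, 1, 3, 1, 3, 1, 4, 3, 2
Total = 2 + 4 + 3 + 1 + 3 + 3 + 1 + 3 + 1 + 3 + 1 + 4 + 3 + 2 = 34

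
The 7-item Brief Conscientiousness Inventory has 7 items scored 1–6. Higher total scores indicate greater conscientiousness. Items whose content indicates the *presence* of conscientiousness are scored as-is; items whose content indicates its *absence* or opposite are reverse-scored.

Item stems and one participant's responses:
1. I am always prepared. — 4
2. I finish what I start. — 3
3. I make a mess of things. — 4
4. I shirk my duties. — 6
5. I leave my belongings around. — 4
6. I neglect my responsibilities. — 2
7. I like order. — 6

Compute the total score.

25

Items 3, 4, 5, 6 describe the absence/opposite of conscientiousness → reverse-score.
reverse-coded value = 7 − response.
  item 1: 4
  item 2: 3
  item 3: 7 − 4 = 3
  item 4: 7 − 6 = 1
  item 5: 7 − 4 = 3
  item 6: 7 − 2 = 5
  item 7: 6
Total = 4 + 3 + 3 + 1 + 3 + 5 + 6 = 25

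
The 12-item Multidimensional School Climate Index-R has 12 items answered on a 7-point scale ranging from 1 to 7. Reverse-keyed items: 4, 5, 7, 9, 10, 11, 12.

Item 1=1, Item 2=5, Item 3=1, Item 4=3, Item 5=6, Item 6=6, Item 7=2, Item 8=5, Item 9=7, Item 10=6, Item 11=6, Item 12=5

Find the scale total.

Reversing items 4, 5, 7, 9, 10, 11 and 12 with 8 − raw:
Total = 1 + 5 + 1 + (8−3) + (8−6) + 6 + (8−2) + 5 + (8−7) + (8−6) + (8−6) + (8−5)
      = 1 + 5 + 1 + 5 + 2 + 6 + 6 + 5 + 1 + 2 + 2 + 3 = 39

39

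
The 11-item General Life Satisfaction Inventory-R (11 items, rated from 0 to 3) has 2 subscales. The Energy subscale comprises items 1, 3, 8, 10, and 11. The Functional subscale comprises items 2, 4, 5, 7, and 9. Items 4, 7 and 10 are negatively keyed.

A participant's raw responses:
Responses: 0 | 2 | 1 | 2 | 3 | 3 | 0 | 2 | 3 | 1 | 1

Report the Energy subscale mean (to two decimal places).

1.20

Energy items: 1, 3, 8, 10, 11.
Of these, item 10 is negatively keyed; on a 0–3 scale, reversed = 3 − raw.
  item 1: 0
  item 3: 1
  item 8: 2
  item 10: 3 − 1 = 2
  item 11: 1
Sum = 0 + 1 + 2 + 2 + 1 = 6
Mean = 6 / 5 = 1.20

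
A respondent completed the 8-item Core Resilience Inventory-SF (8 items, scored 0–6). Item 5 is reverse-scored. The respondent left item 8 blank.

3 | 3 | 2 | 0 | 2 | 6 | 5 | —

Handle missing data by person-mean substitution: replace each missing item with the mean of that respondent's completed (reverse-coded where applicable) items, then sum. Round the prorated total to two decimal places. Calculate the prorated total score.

26.29

Reverse-coded (on a 0–6 scale, reversed = 6 − raw):
  item 5: 6 − 2 = 4
Completed scored items (7 of 8): 3, 3, 2, 0, 4, 6, 5; sum = 23.
Person mean = 23 / 7 ≈ 3.2857
Prorated total = (23 / 7) × 8 = 26.29 (to 2 dp)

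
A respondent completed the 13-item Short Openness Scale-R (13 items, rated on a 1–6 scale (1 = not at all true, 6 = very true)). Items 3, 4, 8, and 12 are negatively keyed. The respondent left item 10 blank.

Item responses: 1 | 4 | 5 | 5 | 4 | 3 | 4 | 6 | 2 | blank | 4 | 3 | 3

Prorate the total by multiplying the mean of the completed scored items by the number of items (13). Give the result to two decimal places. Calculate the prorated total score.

36.83

Reverse-coded (reverse-coded value = 7 − response):
  item 3: 7 − 5 = 2
  item 4: 7 − 5 = 2
  item 8: 7 − 6 = 1
  item 12: 7 − 3 = 4
Completed scored items (12 of 13): 1, 4, 2, 2, 4, 3, 4, 1, 2, 4, 4, 3; sum = 34.
Person mean = 34 / 12 ≈ 2.8333
Prorated total = (34 / 12) × 13 = 36.83 (to 2 dp)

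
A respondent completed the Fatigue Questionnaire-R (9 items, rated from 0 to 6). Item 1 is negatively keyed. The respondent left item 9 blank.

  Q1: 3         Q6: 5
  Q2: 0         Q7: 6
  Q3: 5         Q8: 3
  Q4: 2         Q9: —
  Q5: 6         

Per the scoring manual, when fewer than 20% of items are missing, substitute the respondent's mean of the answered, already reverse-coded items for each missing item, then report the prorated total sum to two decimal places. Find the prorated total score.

33.75

Reverse-coded (reversed = (0+6) − raw = 6 − raw):
  item 1: 6 − 3 = 3
Completed scored items (8 of 9): 3, 0, 5, 2, 6, 5, 6, 3; sum = 30.
Person mean = 30 / 8 ≈ 3.7500
Prorated total = (30 / 8) × 9 = 33.75 (to 2 dp)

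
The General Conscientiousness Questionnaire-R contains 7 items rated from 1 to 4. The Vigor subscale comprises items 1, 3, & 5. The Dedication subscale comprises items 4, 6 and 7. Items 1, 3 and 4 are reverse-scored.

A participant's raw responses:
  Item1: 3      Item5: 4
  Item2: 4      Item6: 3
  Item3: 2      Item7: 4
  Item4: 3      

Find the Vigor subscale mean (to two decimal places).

3.00

Vigor items: 1, 3, 5.
Of these, items 1 & 3 are reverse-scored; on a 1–4 scale, reversed = 5 − raw.
  item 1: 5 − 3 = 2
  item 3: 5 − 2 = 3
  item 5: 4
Sum = 2 + 3 + 4 = 9
Mean = 9 / 3 = 3.00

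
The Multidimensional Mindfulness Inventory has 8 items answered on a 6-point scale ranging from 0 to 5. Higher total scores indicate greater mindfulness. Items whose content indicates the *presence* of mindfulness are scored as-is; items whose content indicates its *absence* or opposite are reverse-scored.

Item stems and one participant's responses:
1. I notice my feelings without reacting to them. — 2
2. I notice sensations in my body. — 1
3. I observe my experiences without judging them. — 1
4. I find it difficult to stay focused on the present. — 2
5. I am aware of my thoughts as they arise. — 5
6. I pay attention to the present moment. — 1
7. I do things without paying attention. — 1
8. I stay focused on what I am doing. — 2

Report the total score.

19

Items 4, 7 describe the absence/opposite of mindfulness → reverse-score.
reverse-coded value = 5 − response.
  item 1: 2
  item 2: 1
  item 3: 1
  item 4: 5 − 2 = 3
  item 5: 5
  item 6: 1
  item 7: 5 − 1 = 4
  item 8: 2
Total = 2 + 1 + 1 + 3 + 5 + 1 + 4 + 2 = 19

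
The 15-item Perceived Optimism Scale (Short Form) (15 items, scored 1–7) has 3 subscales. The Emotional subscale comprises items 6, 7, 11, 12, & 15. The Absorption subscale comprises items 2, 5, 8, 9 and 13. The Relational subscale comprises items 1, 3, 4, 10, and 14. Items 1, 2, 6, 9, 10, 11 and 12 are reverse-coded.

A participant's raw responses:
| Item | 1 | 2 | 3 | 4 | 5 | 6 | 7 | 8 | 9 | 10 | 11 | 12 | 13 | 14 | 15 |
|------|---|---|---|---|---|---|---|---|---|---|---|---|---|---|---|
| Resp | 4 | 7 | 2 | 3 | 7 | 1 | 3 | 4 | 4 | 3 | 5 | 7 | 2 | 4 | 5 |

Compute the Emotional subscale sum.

19

Emotional items: 6, 7, 11, 12, 15.
Of these, items 6, 11, and 12 are reverse-coded; on a 1–7 scale, reversed = 8 − raw.
  item 6: 8 − 1 = 7
  item 7: 3
  item 11: 8 − 5 = 3
  item 12: 8 − 7 = 1
  item 15: 5
Sum = 7 + 3 + 3 + 1 + 5 = 19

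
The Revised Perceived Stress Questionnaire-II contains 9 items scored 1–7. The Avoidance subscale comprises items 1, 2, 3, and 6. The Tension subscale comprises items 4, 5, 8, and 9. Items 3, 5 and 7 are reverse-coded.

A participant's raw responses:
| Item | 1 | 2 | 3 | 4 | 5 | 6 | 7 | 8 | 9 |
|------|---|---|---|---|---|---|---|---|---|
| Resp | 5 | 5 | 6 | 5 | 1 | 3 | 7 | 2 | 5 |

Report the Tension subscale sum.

Tension items: 4, 5, 8, 9.
Of these, item 5 is reverse-coded; on a 1–7 scale, reversed = 8 − raw.
  item 4: 5
  item 5: 8 − 1 = 7
  item 8: 2
  item 9: 5
Sum = 5 + 7 + 2 + 5 = 19

19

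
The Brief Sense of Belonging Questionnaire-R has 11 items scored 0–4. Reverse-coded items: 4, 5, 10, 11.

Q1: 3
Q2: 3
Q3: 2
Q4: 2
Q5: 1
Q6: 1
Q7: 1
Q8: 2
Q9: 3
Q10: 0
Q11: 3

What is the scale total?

Apply reverse scoring (reversed = (0+4) − raw = 4 − raw):
  item 4: 4 − 2 = 2
  item 5: 4 − 1 = 3
  item 10: 4 − 0 = 4
  item 11: 4 − 3 = 1
After reverse-coding: 3, 3, 2, 2, 3, 1, 1, 2, 3, 4, 1
Total = 3 + 3 + 2 + 2 + 3 + 1 + 1 + 2 + 3 + 4 + 1 = 25

25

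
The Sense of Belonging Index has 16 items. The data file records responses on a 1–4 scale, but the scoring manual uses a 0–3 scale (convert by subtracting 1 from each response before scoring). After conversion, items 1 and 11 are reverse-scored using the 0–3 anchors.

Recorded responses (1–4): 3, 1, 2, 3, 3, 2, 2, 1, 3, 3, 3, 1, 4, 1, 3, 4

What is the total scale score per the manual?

Convert to 0–3: 2, 0, 1, 2, 2, 1, 1, 0, 2, 2, 2, 0, 3, 0, 2, 3
Reverse-coded (reversed = (0+3) − raw = 3 − raw):
  item 1: 3 − 2 = 1
  item 11: 3 − 2 = 1
Scored: 1, 0, 1, 2, 2, 1, 1, 0, 2, 2, 1, 0, 3, 0, 2, 3
Total = 21

21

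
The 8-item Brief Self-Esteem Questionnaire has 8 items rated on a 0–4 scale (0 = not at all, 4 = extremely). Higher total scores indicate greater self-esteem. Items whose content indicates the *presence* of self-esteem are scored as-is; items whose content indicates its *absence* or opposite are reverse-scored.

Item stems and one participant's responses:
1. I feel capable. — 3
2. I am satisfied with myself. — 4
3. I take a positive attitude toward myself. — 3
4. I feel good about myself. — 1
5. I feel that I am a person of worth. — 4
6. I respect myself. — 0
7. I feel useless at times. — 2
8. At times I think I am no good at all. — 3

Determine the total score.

Items 7, 8 describe the absence/opposite of self-esteem → reverse-score.
reverse-coded value = 4 − response.
  item 1: 3
  item 2: 4
  item 3: 3
  item 4: 1
  item 5: 4
  item 6: 0
  item 7: 4 − 2 = 2
  item 8: 4 − 3 = 1
Total = 3 + 4 + 3 + 1 + 4 + 0 + 2 + 1 = 18

18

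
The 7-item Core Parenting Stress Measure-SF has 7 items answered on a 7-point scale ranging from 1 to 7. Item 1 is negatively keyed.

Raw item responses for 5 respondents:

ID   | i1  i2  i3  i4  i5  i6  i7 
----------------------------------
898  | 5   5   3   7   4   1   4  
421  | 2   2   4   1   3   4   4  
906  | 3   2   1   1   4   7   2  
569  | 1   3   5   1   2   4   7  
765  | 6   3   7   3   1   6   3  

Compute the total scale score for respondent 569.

29

Respondent 569 raw: 1, 3, 5, 1, 2, 4, 7.
Reverse-coded (reverse-coded value = 8 − response):
  item 1: 8 − 1 = 7
  item 2: 3
  item 3: 5
  item 4: 1
  item 5: 2
  item 6: 4
  item 7: 7
Sum = 7 + 3 + 5 + 1 + 2 + 4 + 7 = 29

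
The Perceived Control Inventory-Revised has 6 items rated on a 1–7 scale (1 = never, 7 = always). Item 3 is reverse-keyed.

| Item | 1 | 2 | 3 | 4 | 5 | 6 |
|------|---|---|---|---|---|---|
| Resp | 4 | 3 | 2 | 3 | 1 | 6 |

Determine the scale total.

23

Apply reverse scoring (reverse-coded value = 8 − response):
  item 3: 8 − 2 = 6
After reverse-coding: 4, 3, 6, 3, 1, 6
Total = 4 + 3 + 6 + 3 + 1 + 6 = 23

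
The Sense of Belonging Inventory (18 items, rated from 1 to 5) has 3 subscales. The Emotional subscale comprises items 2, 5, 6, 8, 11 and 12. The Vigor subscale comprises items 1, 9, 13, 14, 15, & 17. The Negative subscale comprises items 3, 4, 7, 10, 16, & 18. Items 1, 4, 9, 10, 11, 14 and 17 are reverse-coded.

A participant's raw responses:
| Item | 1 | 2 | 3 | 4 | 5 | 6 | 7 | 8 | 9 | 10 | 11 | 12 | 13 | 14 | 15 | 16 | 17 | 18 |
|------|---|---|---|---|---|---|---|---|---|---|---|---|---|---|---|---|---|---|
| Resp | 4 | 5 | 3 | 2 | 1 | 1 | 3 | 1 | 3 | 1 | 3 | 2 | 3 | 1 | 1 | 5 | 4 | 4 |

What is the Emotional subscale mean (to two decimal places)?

2.17

Emotional items: 2, 5, 6, 8, 11, 12.
Of these, item 11 is reverse-coded; reverse-coded value = 6 − response.
  item 2: 5
  item 5: 1
  item 6: 1
  item 8: 1
  item 11: 6 − 3 = 3
  item 12: 2
Sum = 5 + 1 + 1 + 1 + 3 + 2 = 13
Mean = 13 / 6 = 2.17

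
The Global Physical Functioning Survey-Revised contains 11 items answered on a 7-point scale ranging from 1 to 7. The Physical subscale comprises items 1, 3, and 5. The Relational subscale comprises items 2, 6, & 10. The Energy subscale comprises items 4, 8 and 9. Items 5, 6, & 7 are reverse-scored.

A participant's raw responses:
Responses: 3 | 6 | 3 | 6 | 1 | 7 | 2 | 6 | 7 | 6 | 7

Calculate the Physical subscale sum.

13

Physical items: 1, 3, 5.
Of these, item 5 is reverse-scored; reverse-coded value = 8 − response.
  item 1: 3
  item 3: 3
  item 5: 8 − 1 = 7
Sum = 3 + 3 + 7 = 13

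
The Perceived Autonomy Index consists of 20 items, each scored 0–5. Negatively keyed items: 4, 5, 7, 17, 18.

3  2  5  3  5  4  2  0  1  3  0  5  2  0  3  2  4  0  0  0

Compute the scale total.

41

Reversing items 4, 5, 7, 17, and 18 with 5 − raw:
Total = 3 + 2 + 5 + (5−3) + (5−5) + 4 + (5−2) + 0 + 1 + 3 + 0 + 5 + 2 + 0 + 3 + 2 + (5−4) + (5−0) + 0 + 0
      = 3 + 2 + 5 + 2 + 0 + 4 + 3 + 0 + 1 + 3 + 0 + 5 + 2 + 0 + 3 + 2 + 1 + 5 + 0 + 0 = 41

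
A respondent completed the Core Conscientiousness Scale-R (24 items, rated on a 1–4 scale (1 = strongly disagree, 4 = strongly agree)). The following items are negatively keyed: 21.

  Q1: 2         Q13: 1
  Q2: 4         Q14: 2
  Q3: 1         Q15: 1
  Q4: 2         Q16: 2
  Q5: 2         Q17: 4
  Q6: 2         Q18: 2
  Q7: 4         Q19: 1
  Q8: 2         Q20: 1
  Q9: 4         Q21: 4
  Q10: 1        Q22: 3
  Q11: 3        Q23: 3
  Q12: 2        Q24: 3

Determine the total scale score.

Apply reverse scoring (reversed = (1+4) − raw = 5 − raw):
  item 21: 5 − 4 = 1
After reverse-coding: 2, 4, 1, 2, 2, 2, 4, 2, 4, 1, 3, 2, 1, 2, 1, 2, 4, 2, 1, 1, 1, 3, 3, 3
Total = 2 + 4 + 1 + 2 + 2 + 2 + 4 + 2 + 4 + 1 + 3 + 2 + 1 + 2 + 1 + 2 + 4 + 2 + 1 + 1 + 1 + 3 + 3 + 3 = 53

53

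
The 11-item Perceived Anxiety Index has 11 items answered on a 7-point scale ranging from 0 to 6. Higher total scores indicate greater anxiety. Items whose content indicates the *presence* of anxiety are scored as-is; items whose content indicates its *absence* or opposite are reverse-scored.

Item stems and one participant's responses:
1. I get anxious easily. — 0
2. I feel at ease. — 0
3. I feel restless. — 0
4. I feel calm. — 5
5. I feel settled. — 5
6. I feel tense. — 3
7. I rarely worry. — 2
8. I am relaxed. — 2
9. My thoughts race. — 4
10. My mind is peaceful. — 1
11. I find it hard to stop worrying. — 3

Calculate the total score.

31

Items 2, 4, 5, 7, 8, 10 describe the absence/opposite of anxiety → reverse-score.
reversed = (0+6) − raw = 6 − raw.
  item 1: 0
  item 2: 6 − 0 = 6
  item 3: 0
  item 4: 6 − 5 = 1
  item 5: 6 − 5 = 1
  item 6: 3
  item 7: 6 − 2 = 4
  item 8: 6 − 2 = 4
  item 9: 4
  item 10: 6 − 1 = 5
  item 11: 3
Total = 0 + 6 + 0 + 1 + 1 + 3 + 4 + 4 + 4 + 5 + 3 = 31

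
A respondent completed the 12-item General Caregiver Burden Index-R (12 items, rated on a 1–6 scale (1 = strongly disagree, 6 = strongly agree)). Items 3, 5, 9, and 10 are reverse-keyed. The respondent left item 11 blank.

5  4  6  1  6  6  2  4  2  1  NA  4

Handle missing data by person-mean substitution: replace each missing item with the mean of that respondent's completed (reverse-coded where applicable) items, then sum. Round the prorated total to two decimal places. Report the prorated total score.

42.55

Reverse-coded (reverse-coded value = 7 − response):
  item 3: 7 − 6 = 1
  item 5: 7 − 6 = 1
  item 9: 7 − 2 = 5
  item 10: 7 − 1 = 6
Completed scored items (11 of 12): 5, 4, 1, 1, 1, 6, 2, 4, 5, 6, 4; sum = 39.
Person mean = 39 / 11 ≈ 3.5455
Prorated total = (39 / 11) × 12 = 42.55 (to 2 dp)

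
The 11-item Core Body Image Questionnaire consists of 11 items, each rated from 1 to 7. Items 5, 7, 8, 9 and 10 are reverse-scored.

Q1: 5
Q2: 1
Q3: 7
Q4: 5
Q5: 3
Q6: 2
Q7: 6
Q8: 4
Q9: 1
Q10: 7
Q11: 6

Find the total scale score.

Reverse-scored items use 8 − raw:
  item 5: 8 − 3 = 5
  item 7: 8 − 6 = 2
  item 8: 8 − 4 = 4
  item 9: 8 − 1 = 7
  item 10: 8 − 7 = 1
Scored responses: 5, 1, 7, 5, 5, 2, 2, 4, 7, 1, 6
Total = 5 + 1 + 7 + 5 + 5 + 2 + 2 + 4 + 7 + 1 + 6 = 45

45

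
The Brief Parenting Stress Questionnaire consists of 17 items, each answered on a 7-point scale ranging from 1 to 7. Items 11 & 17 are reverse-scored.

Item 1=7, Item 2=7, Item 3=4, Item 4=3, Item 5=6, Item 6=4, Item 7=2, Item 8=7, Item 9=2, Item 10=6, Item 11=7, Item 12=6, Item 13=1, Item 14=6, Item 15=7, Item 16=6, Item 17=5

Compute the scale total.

78

Apply reverse scoring (on a 1–7 scale, reversed = 8 − raw):
  item 11: 8 − 7 = 1
  item 17: 8 − 5 = 3
Scored items: 7, 7, 4, 3, 6, 4, 2, 7, 2, 6, 1, 6, 1, 6, 7, 6, 3
Total = 7 + 7 + 4 + 3 + 6 + 4 + 2 + 7 + 2 + 6 + 1 + 6 + 1 + 6 + 7 + 6 + 3 = 78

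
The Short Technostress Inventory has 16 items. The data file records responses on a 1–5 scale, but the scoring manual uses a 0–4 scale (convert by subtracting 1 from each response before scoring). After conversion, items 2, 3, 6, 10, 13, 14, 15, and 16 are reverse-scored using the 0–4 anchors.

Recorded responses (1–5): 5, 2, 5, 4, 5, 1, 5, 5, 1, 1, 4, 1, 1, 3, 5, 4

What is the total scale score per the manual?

40

Convert to 0–4: 4, 1, 4, 3, 4, 0, 4, 4, 0, 0, 3, 0, 0, 2, 4, 3
Reverse-coded (reverse-coded value = 4 − response):
  item 2: 4 − 1 = 3
  item 3: 4 − 4 = 0
  item 6: 4 − 0 = 4
  item 10: 4 − 0 = 4
  item 13: 4 − 0 = 4
  item 14: 4 − 2 = 2
  item 15: 4 − 4 = 0
  item 16: 4 − 3 = 1
Scored: 4, 3, 0, 3, 4, 4, 4, 4, 0, 4, 3, 0, 4, 2, 0, 1
Total = 40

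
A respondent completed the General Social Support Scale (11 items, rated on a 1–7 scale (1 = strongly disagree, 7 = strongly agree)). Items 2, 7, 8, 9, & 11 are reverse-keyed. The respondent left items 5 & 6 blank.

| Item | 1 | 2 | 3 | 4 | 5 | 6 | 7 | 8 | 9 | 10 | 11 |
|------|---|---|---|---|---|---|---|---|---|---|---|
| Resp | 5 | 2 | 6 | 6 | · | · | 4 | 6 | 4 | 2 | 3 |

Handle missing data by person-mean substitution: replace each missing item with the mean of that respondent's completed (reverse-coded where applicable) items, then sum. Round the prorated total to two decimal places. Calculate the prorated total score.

Reverse-coded (on a 1–7 scale, reversed = 8 − raw):
  item 2: 8 − 2 = 6
  item 7: 8 − 4 = 4
  item 8: 8 − 6 = 2
  item 9: 8 − 4 = 4
  item 11: 8 − 3 = 5
Completed scored items (9 of 11): 5, 6, 6, 6, 4, 2, 4, 2, 5; sum = 40.
Person mean = 40 / 9 ≈ 4.4444
Prorated total = (40 / 9) × 11 = 48.89 (to 2 dp)

48.89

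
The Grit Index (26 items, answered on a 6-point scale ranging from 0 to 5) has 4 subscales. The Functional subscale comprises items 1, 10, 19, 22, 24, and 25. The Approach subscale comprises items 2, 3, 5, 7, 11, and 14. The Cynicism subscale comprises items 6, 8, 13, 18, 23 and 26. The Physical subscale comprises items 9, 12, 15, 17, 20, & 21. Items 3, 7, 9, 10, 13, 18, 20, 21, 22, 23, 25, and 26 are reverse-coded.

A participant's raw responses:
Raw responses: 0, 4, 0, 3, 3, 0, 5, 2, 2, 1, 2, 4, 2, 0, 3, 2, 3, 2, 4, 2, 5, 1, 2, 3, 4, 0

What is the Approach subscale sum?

14

Approach items: 2, 3, 5, 7, 11, 14.
Of these, items 3 and 7 are reverse-coded; reversed = (0+5) − raw = 5 − raw.
  item 2: 4
  item 3: 5 − 0 = 5
  item 5: 3
  item 7: 5 − 5 = 0
  item 11: 2
  item 14: 0
Sum = 4 + 5 + 3 + 0 + 2 + 0 = 14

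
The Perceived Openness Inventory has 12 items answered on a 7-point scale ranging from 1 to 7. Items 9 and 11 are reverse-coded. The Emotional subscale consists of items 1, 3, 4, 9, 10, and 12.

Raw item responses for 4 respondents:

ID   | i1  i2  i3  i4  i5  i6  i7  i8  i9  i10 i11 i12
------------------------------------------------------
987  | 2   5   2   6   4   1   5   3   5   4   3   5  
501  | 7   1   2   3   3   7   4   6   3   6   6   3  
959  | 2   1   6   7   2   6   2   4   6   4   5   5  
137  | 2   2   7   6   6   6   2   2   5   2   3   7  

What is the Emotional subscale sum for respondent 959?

Respondent 959 raw: 2, 1, 6, 7, 2, 6, 2, 4, 6, 4, 5, 5.
Emotional items: 1, 3, 4, 9, 10, 12.
Reverse-coded (reverse-coded value = 8 − response):
  item 1: 2
  item 3: 6
  item 4: 7
  item 9: 8 − 6 = 2
  item 10: 4
  item 12: 5
Sum = 2 + 6 + 7 + 2 + 4 + 5 = 26

26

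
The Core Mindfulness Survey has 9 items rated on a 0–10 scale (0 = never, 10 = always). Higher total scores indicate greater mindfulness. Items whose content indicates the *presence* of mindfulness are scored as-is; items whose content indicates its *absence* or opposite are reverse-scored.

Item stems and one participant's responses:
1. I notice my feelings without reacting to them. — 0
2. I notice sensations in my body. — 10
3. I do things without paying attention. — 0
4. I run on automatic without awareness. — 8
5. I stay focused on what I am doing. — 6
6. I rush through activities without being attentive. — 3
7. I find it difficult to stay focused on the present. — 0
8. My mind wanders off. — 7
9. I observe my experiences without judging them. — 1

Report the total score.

Items 3, 4, 6, 7, 8 describe the absence/opposite of mindfulness → reverse-score.
on a 0–10 scale, reversed = 10 − raw.
  item 1: 0
  item 2: 10
  item 3: 10 − 0 = 10
  item 4: 10 − 8 = 2
  item 5: 6
  item 6: 10 − 3 = 7
  item 7: 10 − 0 = 10
  item 8: 10 − 7 = 3
  item 9: 1
Total = 0 + 10 + 10 + 2 + 6 + 7 + 10 + 3 + 1 = 49

49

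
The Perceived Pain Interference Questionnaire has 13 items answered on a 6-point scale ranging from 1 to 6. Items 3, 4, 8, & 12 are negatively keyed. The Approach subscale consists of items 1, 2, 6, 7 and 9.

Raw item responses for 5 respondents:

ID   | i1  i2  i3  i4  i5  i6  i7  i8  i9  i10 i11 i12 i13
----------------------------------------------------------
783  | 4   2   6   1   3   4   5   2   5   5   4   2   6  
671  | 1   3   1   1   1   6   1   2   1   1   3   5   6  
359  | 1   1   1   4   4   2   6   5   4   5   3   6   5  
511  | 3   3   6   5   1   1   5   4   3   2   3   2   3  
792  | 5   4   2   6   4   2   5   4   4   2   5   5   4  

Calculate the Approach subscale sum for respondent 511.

Respondent 511 raw: 3, 3, 6, 5, 1, 1, 5, 4, 3, 2, 3, 2, 3.
Approach items: 1, 2, 6, 7, 9.
Reverse-coded (reverse-coded value = 7 − response):
  item 1: 3
  item 2: 3
  item 6: 1
  item 7: 5
  item 9: 3
Sum = 3 + 3 + 1 + 5 + 3 = 15

15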